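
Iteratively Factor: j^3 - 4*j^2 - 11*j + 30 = (j + 3)*(j^2 - 7*j + 10) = (j - 2)*(j + 3)*(j - 5)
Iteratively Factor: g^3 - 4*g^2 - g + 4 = (g - 4)*(g^2 - 1) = (g - 4)*(g - 1)*(g + 1)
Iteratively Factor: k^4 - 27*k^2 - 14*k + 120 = (k - 2)*(k^3 + 2*k^2 - 23*k - 60) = (k - 2)*(k + 3)*(k^2 - k - 20) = (k - 5)*(k - 2)*(k + 3)*(k + 4)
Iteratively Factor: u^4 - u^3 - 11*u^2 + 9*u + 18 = (u - 3)*(u^3 + 2*u^2 - 5*u - 6) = (u - 3)*(u - 2)*(u^2 + 4*u + 3) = (u - 3)*(u - 2)*(u + 3)*(u + 1)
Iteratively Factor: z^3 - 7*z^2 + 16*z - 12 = (z - 2)*(z^2 - 5*z + 6) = (z - 2)^2*(z - 3)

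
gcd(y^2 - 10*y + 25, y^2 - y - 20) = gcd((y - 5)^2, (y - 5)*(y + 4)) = y - 5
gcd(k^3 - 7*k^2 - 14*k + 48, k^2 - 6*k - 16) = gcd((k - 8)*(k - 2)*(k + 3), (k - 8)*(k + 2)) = k - 8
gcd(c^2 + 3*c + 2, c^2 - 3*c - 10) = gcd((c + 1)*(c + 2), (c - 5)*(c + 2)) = c + 2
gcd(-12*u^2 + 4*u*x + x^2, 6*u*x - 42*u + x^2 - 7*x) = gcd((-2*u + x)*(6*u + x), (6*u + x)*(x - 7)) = 6*u + x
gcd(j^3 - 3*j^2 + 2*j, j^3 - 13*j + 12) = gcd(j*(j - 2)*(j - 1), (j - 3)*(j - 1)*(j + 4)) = j - 1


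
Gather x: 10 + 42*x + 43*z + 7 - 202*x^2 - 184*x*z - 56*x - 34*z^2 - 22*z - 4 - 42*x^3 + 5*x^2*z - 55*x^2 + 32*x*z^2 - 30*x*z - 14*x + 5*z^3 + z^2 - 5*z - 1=-42*x^3 + x^2*(5*z - 257) + x*(32*z^2 - 214*z - 28) + 5*z^3 - 33*z^2 + 16*z + 12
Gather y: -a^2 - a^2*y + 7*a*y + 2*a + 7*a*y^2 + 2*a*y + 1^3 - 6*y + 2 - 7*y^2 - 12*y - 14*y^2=-a^2 + 2*a + y^2*(7*a - 21) + y*(-a^2 + 9*a - 18) + 3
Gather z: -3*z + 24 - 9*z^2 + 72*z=-9*z^2 + 69*z + 24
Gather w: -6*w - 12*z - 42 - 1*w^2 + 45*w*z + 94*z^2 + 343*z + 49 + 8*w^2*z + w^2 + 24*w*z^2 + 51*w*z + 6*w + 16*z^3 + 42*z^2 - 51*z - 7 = 8*w^2*z + w*(24*z^2 + 96*z) + 16*z^3 + 136*z^2 + 280*z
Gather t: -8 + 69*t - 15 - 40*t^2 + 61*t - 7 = -40*t^2 + 130*t - 30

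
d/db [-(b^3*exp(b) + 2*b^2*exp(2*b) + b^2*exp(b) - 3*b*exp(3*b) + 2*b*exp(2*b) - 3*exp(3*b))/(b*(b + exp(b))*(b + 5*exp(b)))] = (-b^6 - 4*b^5*exp(b) - b^5 + 2*b^4*exp(2*b) - 8*b^4*exp(b) + b^4 + 36*b^3*exp(3*b) - 14*b^3*exp(2*b) + 4*b^3*exp(b) + 15*b^2*exp(4*b) + 8*b^2*exp(3*b) - 2*b^2*exp(2*b) + 15*b*exp(4*b) - 36*b*exp(3*b) - 15*exp(4*b))*exp(b)/(b^2*(b^4 + 12*b^3*exp(b) + 46*b^2*exp(2*b) + 60*b*exp(3*b) + 25*exp(4*b)))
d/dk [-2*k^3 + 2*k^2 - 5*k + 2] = -6*k^2 + 4*k - 5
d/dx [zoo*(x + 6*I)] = zoo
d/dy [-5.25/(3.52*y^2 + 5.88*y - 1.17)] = (36.96*y + 30.87)/(3.52*y^2 + 5.88*y - 1.17)^2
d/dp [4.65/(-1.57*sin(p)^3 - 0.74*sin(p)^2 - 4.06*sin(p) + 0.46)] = (21.9015*sin(p)^2 + 6.882*sin(p) + 18.879)*cos(p)/(1.57*sin(p)^3 + 0.74*sin(p)^2 + 4.06*sin(p) - 0.46)^2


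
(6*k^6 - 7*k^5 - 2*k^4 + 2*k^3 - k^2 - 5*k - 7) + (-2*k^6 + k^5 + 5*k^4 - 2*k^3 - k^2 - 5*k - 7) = 4*k^6 - 6*k^5 + 3*k^4 - 2*k^2 - 10*k - 14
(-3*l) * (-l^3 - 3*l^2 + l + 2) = 3*l^4 + 9*l^3 - 3*l^2 - 6*l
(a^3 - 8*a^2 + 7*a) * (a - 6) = a^4 - 14*a^3 + 55*a^2 - 42*a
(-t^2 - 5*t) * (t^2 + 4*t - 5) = -t^4 - 9*t^3 - 15*t^2 + 25*t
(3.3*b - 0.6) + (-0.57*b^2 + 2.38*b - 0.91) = -0.57*b^2 + 5.68*b - 1.51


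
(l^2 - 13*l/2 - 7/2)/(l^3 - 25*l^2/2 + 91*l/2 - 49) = (2*l + 1)/(2*l^2 - 11*l + 14)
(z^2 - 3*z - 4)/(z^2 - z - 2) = (z - 4)/(z - 2)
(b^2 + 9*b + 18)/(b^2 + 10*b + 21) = (b + 6)/(b + 7)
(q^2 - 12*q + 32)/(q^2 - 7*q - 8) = (q - 4)/(q + 1)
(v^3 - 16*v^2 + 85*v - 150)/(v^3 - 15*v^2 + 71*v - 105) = (v^2 - 11*v + 30)/(v^2 - 10*v + 21)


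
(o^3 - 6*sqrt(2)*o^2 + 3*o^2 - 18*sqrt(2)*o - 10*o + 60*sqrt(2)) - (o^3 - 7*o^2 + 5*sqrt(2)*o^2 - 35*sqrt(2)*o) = -11*sqrt(2)*o^2 + 10*o^2 - 10*o + 17*sqrt(2)*o + 60*sqrt(2)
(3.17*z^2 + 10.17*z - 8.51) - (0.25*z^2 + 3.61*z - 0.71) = 2.92*z^2 + 6.56*z - 7.8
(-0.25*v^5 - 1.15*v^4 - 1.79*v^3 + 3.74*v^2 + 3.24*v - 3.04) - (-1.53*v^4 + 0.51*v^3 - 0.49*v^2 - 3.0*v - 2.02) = -0.25*v^5 + 0.38*v^4 - 2.3*v^3 + 4.23*v^2 + 6.24*v - 1.02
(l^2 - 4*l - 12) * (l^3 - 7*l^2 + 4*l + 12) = l^5 - 11*l^4 + 20*l^3 + 80*l^2 - 96*l - 144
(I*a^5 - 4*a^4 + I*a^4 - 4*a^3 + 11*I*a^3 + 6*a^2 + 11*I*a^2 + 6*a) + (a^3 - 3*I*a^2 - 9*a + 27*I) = I*a^5 - 4*a^4 + I*a^4 - 3*a^3 + 11*I*a^3 + 6*a^2 + 8*I*a^2 - 3*a + 27*I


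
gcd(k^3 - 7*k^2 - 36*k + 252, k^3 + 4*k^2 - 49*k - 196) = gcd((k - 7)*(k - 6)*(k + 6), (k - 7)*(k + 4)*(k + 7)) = k - 7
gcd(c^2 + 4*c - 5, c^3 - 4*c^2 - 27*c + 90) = c + 5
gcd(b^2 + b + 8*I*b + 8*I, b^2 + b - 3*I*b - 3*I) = b + 1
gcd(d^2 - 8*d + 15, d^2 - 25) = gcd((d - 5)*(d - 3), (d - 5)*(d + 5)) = d - 5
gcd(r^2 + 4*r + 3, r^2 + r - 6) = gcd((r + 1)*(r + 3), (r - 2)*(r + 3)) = r + 3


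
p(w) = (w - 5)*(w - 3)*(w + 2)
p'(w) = (w - 5)*(w - 3) + (w - 5)*(w + 2) + (w - 3)*(w + 2)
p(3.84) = -5.69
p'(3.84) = -2.84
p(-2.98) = -46.77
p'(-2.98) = 61.40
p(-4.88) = -224.22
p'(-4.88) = 129.00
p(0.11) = 29.82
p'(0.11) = -2.28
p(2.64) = 3.94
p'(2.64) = -11.77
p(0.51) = 28.06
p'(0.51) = -6.34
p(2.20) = 9.41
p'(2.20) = -12.88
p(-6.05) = -405.01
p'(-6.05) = 181.41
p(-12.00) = -2550.00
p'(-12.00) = 575.00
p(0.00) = 30.00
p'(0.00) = -1.00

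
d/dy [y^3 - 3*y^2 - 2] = 3*y*(y - 2)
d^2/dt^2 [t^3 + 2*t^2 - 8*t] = 6*t + 4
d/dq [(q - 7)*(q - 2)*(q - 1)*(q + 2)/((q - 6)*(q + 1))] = (2*q^5 - 23*q^4 + 56*q^3 + 97*q^2 + 20*q - 332)/(q^4 - 10*q^3 + 13*q^2 + 60*q + 36)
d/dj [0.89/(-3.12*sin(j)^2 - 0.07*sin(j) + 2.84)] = (5.5536*sin(j) + 0.0623)*cos(j)/(3.12*sin(j)^2 + 0.07*sin(j) - 2.84)^2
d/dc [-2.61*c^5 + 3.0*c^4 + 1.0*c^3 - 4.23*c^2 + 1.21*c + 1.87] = -13.05*c^4 + 12.0*c^3 + 3.0*c^2 - 8.46*c + 1.21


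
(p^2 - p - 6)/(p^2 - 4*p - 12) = (p - 3)/(p - 6)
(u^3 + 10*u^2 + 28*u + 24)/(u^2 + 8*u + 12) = u + 2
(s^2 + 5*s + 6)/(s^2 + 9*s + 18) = (s + 2)/(s + 6)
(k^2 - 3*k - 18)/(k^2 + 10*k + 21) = (k - 6)/(k + 7)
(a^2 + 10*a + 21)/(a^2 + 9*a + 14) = (a + 3)/(a + 2)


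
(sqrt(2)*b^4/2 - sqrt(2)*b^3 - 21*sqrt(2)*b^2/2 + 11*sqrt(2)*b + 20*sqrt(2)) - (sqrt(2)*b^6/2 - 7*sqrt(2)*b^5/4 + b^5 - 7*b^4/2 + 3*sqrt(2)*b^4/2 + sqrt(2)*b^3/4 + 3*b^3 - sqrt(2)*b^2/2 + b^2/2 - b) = -sqrt(2)*b^6/2 - b^5 + 7*sqrt(2)*b^5/4 - sqrt(2)*b^4 + 7*b^4/2 - 3*b^3 - 5*sqrt(2)*b^3/4 - 10*sqrt(2)*b^2 - b^2/2 + b + 11*sqrt(2)*b + 20*sqrt(2)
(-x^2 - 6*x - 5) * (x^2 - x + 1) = -x^4 - 5*x^3 - x - 5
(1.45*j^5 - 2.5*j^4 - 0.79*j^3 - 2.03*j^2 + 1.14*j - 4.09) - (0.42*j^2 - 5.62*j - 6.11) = 1.45*j^5 - 2.5*j^4 - 0.79*j^3 - 2.45*j^2 + 6.76*j + 2.02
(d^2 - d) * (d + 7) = d^3 + 6*d^2 - 7*d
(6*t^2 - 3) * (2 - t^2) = -6*t^4 + 15*t^2 - 6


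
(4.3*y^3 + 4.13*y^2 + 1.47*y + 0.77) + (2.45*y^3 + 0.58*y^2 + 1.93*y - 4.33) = 6.75*y^3 + 4.71*y^2 + 3.4*y - 3.56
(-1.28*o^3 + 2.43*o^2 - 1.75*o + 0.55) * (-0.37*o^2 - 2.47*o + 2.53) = 0.4736*o^5 + 2.2625*o^4 - 8.593*o^3 + 10.2669*o^2 - 5.786*o + 1.3915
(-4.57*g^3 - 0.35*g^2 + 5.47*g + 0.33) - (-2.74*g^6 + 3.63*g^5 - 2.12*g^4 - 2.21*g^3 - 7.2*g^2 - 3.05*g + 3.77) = 2.74*g^6 - 3.63*g^5 + 2.12*g^4 - 2.36*g^3 + 6.85*g^2 + 8.52*g - 3.44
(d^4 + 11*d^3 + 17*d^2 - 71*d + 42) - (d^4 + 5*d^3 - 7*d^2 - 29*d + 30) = 6*d^3 + 24*d^2 - 42*d + 12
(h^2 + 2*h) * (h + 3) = h^3 + 5*h^2 + 6*h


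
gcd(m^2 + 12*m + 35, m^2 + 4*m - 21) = m + 7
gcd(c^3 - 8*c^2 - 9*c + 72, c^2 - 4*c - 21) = c + 3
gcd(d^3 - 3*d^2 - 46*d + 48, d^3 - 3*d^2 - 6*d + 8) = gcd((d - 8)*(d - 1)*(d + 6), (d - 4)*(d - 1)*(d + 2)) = d - 1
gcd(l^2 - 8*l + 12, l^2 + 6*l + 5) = 1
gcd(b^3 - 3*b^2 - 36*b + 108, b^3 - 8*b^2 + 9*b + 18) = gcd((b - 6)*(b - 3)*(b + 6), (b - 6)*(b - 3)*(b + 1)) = b^2 - 9*b + 18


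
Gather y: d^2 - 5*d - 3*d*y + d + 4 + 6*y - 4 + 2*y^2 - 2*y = d^2 - 4*d + 2*y^2 + y*(4 - 3*d)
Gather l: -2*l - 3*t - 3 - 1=-2*l - 3*t - 4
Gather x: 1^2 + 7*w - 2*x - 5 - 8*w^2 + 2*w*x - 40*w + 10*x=-8*w^2 - 33*w + x*(2*w + 8) - 4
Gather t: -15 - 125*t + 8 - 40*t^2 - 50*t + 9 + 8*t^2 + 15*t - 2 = -32*t^2 - 160*t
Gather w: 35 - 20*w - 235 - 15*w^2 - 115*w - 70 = -15*w^2 - 135*w - 270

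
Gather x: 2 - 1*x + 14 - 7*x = 16 - 8*x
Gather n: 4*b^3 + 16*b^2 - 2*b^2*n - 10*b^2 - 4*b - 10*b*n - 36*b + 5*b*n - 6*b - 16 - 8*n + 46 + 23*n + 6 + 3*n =4*b^3 + 6*b^2 - 46*b + n*(-2*b^2 - 5*b + 18) + 36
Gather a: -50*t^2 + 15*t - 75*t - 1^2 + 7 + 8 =-50*t^2 - 60*t + 14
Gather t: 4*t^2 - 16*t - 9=4*t^2 - 16*t - 9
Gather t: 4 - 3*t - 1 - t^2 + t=-t^2 - 2*t + 3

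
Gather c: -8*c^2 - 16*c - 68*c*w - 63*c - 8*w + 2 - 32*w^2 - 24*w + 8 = -8*c^2 + c*(-68*w - 79) - 32*w^2 - 32*w + 10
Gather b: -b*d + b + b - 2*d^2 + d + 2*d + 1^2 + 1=b*(2 - d) - 2*d^2 + 3*d + 2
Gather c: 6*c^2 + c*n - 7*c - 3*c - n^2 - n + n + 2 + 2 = 6*c^2 + c*(n - 10) - n^2 + 4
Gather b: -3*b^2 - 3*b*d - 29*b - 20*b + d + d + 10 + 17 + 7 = -3*b^2 + b*(-3*d - 49) + 2*d + 34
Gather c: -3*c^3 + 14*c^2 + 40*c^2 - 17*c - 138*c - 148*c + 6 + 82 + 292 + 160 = -3*c^3 + 54*c^2 - 303*c + 540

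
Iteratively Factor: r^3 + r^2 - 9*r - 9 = (r + 1)*(r^2 - 9) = (r - 3)*(r + 1)*(r + 3)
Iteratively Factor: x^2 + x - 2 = (x + 2)*(x - 1)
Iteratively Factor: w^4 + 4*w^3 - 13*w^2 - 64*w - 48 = (w + 1)*(w^3 + 3*w^2 - 16*w - 48) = (w + 1)*(w + 4)*(w^2 - w - 12) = (w - 4)*(w + 1)*(w + 4)*(w + 3)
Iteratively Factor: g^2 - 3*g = (g - 3)*(g)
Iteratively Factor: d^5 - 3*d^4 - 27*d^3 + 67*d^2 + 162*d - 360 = (d + 4)*(d^4 - 7*d^3 + d^2 + 63*d - 90) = (d + 3)*(d + 4)*(d^3 - 10*d^2 + 31*d - 30) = (d - 3)*(d + 3)*(d + 4)*(d^2 - 7*d + 10) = (d - 3)*(d - 2)*(d + 3)*(d + 4)*(d - 5)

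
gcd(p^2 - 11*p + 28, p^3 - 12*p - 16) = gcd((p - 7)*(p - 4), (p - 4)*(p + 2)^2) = p - 4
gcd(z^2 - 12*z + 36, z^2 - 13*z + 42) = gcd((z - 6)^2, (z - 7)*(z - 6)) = z - 6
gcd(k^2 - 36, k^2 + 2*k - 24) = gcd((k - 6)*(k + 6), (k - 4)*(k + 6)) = k + 6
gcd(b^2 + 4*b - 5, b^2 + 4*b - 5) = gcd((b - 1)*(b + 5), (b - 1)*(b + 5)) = b^2 + 4*b - 5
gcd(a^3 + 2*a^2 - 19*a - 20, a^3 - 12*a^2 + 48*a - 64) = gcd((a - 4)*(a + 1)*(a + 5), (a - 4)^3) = a - 4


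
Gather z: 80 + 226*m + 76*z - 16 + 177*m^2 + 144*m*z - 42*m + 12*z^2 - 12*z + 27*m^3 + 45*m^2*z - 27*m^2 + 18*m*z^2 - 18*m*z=27*m^3 + 150*m^2 + 184*m + z^2*(18*m + 12) + z*(45*m^2 + 126*m + 64) + 64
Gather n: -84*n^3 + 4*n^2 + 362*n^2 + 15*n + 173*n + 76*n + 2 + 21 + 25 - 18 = -84*n^3 + 366*n^2 + 264*n + 30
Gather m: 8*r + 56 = 8*r + 56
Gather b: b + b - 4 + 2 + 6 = 2*b + 4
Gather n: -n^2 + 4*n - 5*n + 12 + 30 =-n^2 - n + 42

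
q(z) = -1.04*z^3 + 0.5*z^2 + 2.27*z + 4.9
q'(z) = -3.12*z^2 + 1.0*z + 2.27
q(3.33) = -20.40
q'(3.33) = -29.00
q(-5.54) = 184.50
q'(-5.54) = -99.03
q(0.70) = 6.38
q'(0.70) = 1.44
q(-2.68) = 22.43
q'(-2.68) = -22.82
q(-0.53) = 3.99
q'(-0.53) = 0.86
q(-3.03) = 31.54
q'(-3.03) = -29.40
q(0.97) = 6.62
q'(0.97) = 0.30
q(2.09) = 2.33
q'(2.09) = -9.27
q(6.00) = -188.12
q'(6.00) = -104.05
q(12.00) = -1692.98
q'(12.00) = -435.01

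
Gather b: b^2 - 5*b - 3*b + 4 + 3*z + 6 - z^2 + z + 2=b^2 - 8*b - z^2 + 4*z + 12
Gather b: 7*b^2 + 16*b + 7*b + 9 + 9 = 7*b^2 + 23*b + 18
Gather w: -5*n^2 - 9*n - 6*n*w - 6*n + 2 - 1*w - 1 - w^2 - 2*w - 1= -5*n^2 - 15*n - w^2 + w*(-6*n - 3)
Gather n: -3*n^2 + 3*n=-3*n^2 + 3*n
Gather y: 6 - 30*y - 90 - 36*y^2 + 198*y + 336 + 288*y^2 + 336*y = 252*y^2 + 504*y + 252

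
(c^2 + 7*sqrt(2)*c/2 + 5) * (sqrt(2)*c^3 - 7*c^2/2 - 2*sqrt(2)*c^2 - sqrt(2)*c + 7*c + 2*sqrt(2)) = sqrt(2)*c^5 - 2*sqrt(2)*c^4 + 7*c^4/2 - 33*sqrt(2)*c^3/4 - 7*c^3 - 49*c^2/2 + 33*sqrt(2)*c^2/2 - 5*sqrt(2)*c + 49*c + 10*sqrt(2)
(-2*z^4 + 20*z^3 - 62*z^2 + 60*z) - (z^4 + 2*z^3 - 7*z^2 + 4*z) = -3*z^4 + 18*z^3 - 55*z^2 + 56*z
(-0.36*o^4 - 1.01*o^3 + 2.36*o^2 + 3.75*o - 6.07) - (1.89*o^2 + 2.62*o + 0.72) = -0.36*o^4 - 1.01*o^3 + 0.47*o^2 + 1.13*o - 6.79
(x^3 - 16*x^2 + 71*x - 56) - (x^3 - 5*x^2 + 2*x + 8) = -11*x^2 + 69*x - 64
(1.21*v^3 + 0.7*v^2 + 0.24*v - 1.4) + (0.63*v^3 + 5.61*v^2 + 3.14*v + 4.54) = 1.84*v^3 + 6.31*v^2 + 3.38*v + 3.14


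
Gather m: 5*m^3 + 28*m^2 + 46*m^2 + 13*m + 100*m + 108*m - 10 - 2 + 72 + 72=5*m^3 + 74*m^2 + 221*m + 132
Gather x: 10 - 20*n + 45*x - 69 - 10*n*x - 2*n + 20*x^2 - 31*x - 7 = -22*n + 20*x^2 + x*(14 - 10*n) - 66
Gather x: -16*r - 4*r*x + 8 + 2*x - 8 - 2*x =-4*r*x - 16*r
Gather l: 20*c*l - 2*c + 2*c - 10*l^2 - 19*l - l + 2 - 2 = -10*l^2 + l*(20*c - 20)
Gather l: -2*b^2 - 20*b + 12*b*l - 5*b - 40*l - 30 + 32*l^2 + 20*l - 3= -2*b^2 - 25*b + 32*l^2 + l*(12*b - 20) - 33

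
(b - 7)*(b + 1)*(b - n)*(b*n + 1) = b^4*n - b^3*n^2 - 6*b^3*n + b^3 + 6*b^2*n^2 - 8*b^2*n - 6*b^2 + 7*b*n^2 + 6*b*n - 7*b + 7*n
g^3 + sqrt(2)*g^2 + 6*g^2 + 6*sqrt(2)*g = g*(g + 6)*(g + sqrt(2))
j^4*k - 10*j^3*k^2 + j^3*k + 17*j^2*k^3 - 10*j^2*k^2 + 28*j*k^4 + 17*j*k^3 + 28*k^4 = (j - 7*k)*(j - 4*k)*(j + k)*(j*k + k)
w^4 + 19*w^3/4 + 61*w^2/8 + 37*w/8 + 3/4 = (w + 1/4)*(w + 1)*(w + 3/2)*(w + 2)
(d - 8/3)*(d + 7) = d^2 + 13*d/3 - 56/3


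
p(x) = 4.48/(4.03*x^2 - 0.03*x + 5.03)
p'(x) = 4.48*(0.03 - 8.06*x)/(4.03*x^2 - 0.03*x + 5.03)^2 = (0.1344 - 36.1088*x)/(4.03*x^2 - 0.03*x + 5.03)^2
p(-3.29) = 0.09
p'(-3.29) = 0.05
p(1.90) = 0.23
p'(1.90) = -0.18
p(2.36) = 0.16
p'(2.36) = -0.11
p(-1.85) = 0.24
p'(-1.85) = 0.19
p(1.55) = 0.31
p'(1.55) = -0.26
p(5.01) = 0.04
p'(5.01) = -0.02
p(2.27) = 0.17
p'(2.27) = -0.12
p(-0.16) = 0.87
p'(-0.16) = 0.22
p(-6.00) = 0.03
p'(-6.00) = 0.01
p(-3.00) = 0.11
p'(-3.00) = 0.06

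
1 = 1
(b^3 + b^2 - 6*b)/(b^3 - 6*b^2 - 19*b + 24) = b*(b - 2)/(b^2 - 9*b + 8)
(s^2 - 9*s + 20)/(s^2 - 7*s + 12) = (s - 5)/(s - 3)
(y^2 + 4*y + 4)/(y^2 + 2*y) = (y + 2)/y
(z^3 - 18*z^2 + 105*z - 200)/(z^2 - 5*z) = z - 13 + 40/z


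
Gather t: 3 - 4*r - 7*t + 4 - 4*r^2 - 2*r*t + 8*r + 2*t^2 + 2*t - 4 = -4*r^2 + 4*r + 2*t^2 + t*(-2*r - 5) + 3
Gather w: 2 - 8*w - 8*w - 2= -16*w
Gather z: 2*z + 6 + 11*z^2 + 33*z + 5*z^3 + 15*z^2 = 5*z^3 + 26*z^2 + 35*z + 6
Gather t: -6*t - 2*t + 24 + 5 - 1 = 28 - 8*t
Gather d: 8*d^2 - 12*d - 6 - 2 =8*d^2 - 12*d - 8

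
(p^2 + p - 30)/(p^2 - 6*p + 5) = (p + 6)/(p - 1)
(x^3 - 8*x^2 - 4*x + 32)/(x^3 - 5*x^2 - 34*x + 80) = (x + 2)/(x + 5)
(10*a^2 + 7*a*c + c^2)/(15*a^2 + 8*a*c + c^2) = (2*a + c)/(3*a + c)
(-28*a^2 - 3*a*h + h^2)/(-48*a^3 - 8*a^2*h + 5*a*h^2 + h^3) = (7*a - h)/(12*a^2 - a*h - h^2)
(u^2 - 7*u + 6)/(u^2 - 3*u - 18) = (u - 1)/(u + 3)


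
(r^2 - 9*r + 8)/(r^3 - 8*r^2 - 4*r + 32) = (r - 1)/(r^2 - 4)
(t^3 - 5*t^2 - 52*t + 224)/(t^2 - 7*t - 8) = (t^2 + 3*t - 28)/(t + 1)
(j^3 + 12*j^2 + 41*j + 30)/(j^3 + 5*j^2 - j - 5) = (j + 6)/(j - 1)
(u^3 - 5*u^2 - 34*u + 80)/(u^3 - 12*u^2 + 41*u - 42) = (u^2 - 3*u - 40)/(u^2 - 10*u + 21)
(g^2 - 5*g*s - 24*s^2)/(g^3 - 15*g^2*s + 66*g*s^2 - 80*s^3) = (g + 3*s)/(g^2 - 7*g*s + 10*s^2)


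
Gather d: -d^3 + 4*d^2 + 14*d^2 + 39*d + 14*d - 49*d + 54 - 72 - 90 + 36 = -d^3 + 18*d^2 + 4*d - 72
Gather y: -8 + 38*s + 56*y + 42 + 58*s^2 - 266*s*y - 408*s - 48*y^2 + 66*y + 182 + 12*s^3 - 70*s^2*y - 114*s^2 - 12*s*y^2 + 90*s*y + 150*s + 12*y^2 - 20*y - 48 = 12*s^3 - 56*s^2 - 220*s + y^2*(-12*s - 36) + y*(-70*s^2 - 176*s + 102) + 168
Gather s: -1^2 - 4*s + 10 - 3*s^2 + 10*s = -3*s^2 + 6*s + 9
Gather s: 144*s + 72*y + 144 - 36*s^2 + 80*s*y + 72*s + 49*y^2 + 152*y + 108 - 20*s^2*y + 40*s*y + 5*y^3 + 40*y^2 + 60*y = s^2*(-20*y - 36) + s*(120*y + 216) + 5*y^3 + 89*y^2 + 284*y + 252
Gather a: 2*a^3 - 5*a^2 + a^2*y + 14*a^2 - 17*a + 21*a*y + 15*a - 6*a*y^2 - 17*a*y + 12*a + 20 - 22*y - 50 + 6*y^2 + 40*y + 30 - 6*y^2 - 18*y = 2*a^3 + a^2*(y + 9) + a*(-6*y^2 + 4*y + 10)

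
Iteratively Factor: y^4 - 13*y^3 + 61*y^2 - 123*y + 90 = (y - 3)*(y^3 - 10*y^2 + 31*y - 30) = (y - 5)*(y - 3)*(y^2 - 5*y + 6) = (y - 5)*(y - 3)^2*(y - 2)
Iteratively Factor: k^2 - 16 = (k - 4)*(k + 4)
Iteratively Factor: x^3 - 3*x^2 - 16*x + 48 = (x + 4)*(x^2 - 7*x + 12) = (x - 3)*(x + 4)*(x - 4)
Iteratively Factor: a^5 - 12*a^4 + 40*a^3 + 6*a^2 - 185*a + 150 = (a - 5)*(a^4 - 7*a^3 + 5*a^2 + 31*a - 30) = (a - 5)*(a - 1)*(a^3 - 6*a^2 - a + 30) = (a - 5)*(a - 3)*(a - 1)*(a^2 - 3*a - 10) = (a - 5)^2*(a - 3)*(a - 1)*(a + 2)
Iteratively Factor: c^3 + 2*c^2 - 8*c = (c)*(c^2 + 2*c - 8) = c*(c - 2)*(c + 4)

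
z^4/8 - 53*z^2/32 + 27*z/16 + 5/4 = (z/4 + 1)*(z/2 + 1/4)*(z - 5/2)*(z - 2)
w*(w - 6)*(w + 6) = w^3 - 36*w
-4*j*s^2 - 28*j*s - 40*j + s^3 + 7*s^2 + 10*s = (-4*j + s)*(s + 2)*(s + 5)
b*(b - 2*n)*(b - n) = b^3 - 3*b^2*n + 2*b*n^2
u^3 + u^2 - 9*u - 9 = (u - 3)*(u + 1)*(u + 3)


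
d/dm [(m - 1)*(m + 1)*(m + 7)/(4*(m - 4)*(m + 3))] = (m^4 - 2*m^3 - 42*m^2 - 154*m + 5)/(4*(m^4 - 2*m^3 - 23*m^2 + 24*m + 144))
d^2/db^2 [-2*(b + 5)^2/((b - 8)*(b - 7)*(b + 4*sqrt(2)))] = 4*(-b^6 - 30*b^5 - 300*sqrt(2)*b^4 + 468*b^4 - 330*b^3 + 2492*sqrt(2)*b^3 - 18099*b^2 + 16860*sqrt(2)*b^2 - 168300*sqrt(2)*b + 152760*b - 582752 + 209440*sqrt(2))/(b^9 - 45*b^8 + 12*sqrt(2)*b^8 - 540*sqrt(2)*b^7 + 939*b^7 - 12735*b^6 + 10244*sqrt(2)*b^6 - 106740*sqrt(2)*b^5 + 128136*b^5 - 948960*b^4 + 674400*sqrt(2)*b^4 - 2770560*sqrt(2)*b^3 + 4707584*b^3 - 13547520*b^2 + 8150016*sqrt(2)*b^2 - 18063360*sqrt(2)*b + 16859136*b + 22478848*sqrt(2))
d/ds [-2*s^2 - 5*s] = -4*s - 5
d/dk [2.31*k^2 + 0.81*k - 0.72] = 4.62*k + 0.81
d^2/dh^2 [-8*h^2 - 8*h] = -16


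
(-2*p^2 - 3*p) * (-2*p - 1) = 4*p^3 + 8*p^2 + 3*p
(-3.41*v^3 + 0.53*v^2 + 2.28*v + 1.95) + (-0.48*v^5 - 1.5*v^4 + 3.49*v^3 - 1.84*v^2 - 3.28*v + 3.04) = -0.48*v^5 - 1.5*v^4 + 0.0800000000000001*v^3 - 1.31*v^2 - 1.0*v + 4.99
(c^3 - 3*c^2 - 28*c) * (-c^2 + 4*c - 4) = -c^5 + 7*c^4 + 12*c^3 - 100*c^2 + 112*c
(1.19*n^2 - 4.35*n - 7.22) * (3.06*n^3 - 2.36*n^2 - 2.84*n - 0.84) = 3.6414*n^5 - 16.1194*n^4 - 15.2068*n^3 + 28.3936*n^2 + 24.1588*n + 6.0648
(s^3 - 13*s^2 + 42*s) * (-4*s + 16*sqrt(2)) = -4*s^4 + 16*sqrt(2)*s^3 + 52*s^3 - 208*sqrt(2)*s^2 - 168*s^2 + 672*sqrt(2)*s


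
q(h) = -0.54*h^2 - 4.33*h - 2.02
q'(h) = -1.08*h - 4.33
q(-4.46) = 6.55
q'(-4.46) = 0.49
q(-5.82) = 4.89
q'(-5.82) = 1.96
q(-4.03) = 6.66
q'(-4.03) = 0.02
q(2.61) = -17.00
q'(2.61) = -7.15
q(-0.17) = -1.30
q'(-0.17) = -4.15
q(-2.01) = 4.50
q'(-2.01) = -2.16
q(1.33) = -8.73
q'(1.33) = -5.77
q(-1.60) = 3.53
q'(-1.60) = -2.60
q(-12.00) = -27.82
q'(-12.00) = 8.63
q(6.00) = -47.44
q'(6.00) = -10.81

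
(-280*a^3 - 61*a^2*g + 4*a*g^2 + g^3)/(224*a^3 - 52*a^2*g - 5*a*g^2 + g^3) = (-5*a - g)/(4*a - g)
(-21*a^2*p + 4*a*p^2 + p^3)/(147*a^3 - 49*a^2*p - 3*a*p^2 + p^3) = p/(-7*a + p)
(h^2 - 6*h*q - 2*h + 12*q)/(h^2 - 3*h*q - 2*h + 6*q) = (-h + 6*q)/(-h + 3*q)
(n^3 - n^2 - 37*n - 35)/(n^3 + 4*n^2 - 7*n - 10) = (n - 7)/(n - 2)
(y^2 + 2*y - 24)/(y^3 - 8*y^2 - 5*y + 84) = (y + 6)/(y^2 - 4*y - 21)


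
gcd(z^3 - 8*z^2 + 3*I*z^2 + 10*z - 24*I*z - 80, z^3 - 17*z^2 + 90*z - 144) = z - 8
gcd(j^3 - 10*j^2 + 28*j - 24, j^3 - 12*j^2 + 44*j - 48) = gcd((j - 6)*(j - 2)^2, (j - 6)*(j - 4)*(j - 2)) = j^2 - 8*j + 12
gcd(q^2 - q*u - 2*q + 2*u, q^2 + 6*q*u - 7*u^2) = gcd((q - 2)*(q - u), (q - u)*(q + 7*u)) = q - u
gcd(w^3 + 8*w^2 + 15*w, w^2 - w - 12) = w + 3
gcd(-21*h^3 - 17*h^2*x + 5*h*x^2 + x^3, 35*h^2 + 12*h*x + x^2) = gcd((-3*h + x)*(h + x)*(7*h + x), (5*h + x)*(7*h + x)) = 7*h + x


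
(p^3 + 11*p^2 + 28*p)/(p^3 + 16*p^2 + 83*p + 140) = p/(p + 5)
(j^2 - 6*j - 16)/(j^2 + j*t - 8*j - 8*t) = (j + 2)/(j + t)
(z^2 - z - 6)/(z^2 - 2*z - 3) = (z + 2)/(z + 1)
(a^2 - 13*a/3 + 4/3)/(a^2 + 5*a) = (3*a^2 - 13*a + 4)/(3*a*(a + 5))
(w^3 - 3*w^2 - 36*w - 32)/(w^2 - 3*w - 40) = (w^2 + 5*w + 4)/(w + 5)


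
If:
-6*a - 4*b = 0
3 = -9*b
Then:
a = 2/9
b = -1/3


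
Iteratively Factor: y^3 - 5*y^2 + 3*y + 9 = (y - 3)*(y^2 - 2*y - 3) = (y - 3)^2*(y + 1)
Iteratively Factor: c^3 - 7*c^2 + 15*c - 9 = (c - 1)*(c^2 - 6*c + 9) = (c - 3)*(c - 1)*(c - 3)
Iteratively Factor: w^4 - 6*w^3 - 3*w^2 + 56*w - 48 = (w - 4)*(w^3 - 2*w^2 - 11*w + 12) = (w - 4)*(w + 3)*(w^2 - 5*w + 4) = (w - 4)^2*(w + 3)*(w - 1)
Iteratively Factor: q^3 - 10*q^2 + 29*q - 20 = (q - 4)*(q^2 - 6*q + 5) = (q - 4)*(q - 1)*(q - 5)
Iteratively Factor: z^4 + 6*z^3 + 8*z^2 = (z + 4)*(z^3 + 2*z^2) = (z + 2)*(z + 4)*(z^2) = z*(z + 2)*(z + 4)*(z)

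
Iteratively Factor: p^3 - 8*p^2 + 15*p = (p)*(p^2 - 8*p + 15) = p*(p - 5)*(p - 3)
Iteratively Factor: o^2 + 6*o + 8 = (o + 2)*(o + 4)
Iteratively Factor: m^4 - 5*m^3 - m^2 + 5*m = (m - 5)*(m^3 - m) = (m - 5)*(m + 1)*(m^2 - m) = m*(m - 5)*(m + 1)*(m - 1)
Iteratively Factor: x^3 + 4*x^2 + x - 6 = (x + 2)*(x^2 + 2*x - 3) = (x + 2)*(x + 3)*(x - 1)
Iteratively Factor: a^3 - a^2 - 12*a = (a)*(a^2 - a - 12) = a*(a + 3)*(a - 4)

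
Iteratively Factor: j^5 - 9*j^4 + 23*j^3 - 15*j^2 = (j)*(j^4 - 9*j^3 + 23*j^2 - 15*j) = j^2*(j^3 - 9*j^2 + 23*j - 15) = j^2*(j - 5)*(j^2 - 4*j + 3) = j^2*(j - 5)*(j - 1)*(j - 3)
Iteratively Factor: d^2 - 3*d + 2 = (d - 1)*(d - 2)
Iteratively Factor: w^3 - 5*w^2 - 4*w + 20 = (w - 2)*(w^2 - 3*w - 10) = (w - 2)*(w + 2)*(w - 5)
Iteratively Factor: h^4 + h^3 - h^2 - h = (h)*(h^3 + h^2 - h - 1) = h*(h + 1)*(h^2 - 1) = h*(h - 1)*(h + 1)*(h + 1)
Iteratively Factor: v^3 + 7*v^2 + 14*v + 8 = (v + 2)*(v^2 + 5*v + 4) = (v + 2)*(v + 4)*(v + 1)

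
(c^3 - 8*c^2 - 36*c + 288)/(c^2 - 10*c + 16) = (c^2 - 36)/(c - 2)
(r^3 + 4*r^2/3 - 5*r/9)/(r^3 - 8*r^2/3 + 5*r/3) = (9*r^2 + 12*r - 5)/(3*(3*r^2 - 8*r + 5))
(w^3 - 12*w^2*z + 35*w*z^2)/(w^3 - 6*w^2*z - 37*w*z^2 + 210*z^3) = w/(w + 6*z)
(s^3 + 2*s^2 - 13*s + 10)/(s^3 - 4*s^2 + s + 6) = (s^2 + 4*s - 5)/(s^2 - 2*s - 3)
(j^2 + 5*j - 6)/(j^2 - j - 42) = (j - 1)/(j - 7)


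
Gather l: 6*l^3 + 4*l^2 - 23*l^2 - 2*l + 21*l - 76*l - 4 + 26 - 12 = 6*l^3 - 19*l^2 - 57*l + 10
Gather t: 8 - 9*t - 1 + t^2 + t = t^2 - 8*t + 7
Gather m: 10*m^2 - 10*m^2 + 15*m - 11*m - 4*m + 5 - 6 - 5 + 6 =0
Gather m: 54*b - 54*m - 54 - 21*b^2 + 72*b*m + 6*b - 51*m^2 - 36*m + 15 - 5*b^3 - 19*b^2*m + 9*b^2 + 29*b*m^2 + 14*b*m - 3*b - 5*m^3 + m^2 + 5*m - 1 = -5*b^3 - 12*b^2 + 57*b - 5*m^3 + m^2*(29*b - 50) + m*(-19*b^2 + 86*b - 85) - 40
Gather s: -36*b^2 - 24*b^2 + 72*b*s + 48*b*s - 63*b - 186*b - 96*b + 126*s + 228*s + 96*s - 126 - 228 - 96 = -60*b^2 - 345*b + s*(120*b + 450) - 450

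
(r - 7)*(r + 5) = r^2 - 2*r - 35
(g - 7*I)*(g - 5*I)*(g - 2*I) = g^3 - 14*I*g^2 - 59*g + 70*I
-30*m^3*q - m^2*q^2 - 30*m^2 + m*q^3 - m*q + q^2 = (-6*m + q)*(5*m + q)*(m*q + 1)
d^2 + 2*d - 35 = (d - 5)*(d + 7)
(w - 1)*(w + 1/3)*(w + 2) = w^3 + 4*w^2/3 - 5*w/3 - 2/3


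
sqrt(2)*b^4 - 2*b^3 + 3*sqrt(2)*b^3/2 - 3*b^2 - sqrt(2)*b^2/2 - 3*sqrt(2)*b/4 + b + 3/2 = (b + 3/2)*(b - sqrt(2))*(b - sqrt(2)/2)*(sqrt(2)*b + 1)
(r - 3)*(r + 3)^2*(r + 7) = r^4 + 10*r^3 + 12*r^2 - 90*r - 189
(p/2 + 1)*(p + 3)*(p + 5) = p^3/2 + 5*p^2 + 31*p/2 + 15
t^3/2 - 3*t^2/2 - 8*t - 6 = (t/2 + 1/2)*(t - 6)*(t + 2)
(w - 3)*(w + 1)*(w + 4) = w^3 + 2*w^2 - 11*w - 12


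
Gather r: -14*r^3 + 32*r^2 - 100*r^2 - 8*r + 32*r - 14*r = -14*r^3 - 68*r^2 + 10*r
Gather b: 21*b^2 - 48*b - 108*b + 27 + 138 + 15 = 21*b^2 - 156*b + 180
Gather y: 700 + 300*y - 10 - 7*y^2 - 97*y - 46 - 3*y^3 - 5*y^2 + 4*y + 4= -3*y^3 - 12*y^2 + 207*y + 648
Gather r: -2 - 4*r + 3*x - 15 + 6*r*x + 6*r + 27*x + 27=r*(6*x + 2) + 30*x + 10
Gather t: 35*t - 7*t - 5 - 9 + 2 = 28*t - 12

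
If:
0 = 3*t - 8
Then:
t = 8/3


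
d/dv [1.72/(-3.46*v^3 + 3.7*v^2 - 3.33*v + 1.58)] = (17.8536*v^2 - 12.728*v + 5.7276)/(3.46*v^3 - 3.7*v^2 + 3.33*v - 1.58)^2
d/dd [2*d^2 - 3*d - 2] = 4*d - 3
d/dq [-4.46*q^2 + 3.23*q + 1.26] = 3.23 - 8.92*q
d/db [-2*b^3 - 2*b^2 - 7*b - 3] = -6*b^2 - 4*b - 7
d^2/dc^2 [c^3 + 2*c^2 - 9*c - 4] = 6*c + 4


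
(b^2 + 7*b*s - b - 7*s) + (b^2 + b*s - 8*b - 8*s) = 2*b^2 + 8*b*s - 9*b - 15*s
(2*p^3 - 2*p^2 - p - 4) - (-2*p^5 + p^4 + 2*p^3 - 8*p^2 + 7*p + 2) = 2*p^5 - p^4 + 6*p^2 - 8*p - 6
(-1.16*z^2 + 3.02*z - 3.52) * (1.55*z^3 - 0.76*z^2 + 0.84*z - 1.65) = -1.798*z^5 + 5.5626*z^4 - 8.7256*z^3 + 7.126*z^2 - 7.9398*z + 5.808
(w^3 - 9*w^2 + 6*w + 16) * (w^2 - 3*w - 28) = w^5 - 12*w^4 + 5*w^3 + 250*w^2 - 216*w - 448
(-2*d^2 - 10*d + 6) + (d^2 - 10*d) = -d^2 - 20*d + 6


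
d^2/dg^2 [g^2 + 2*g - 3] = 2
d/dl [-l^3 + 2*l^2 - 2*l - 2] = -3*l^2 + 4*l - 2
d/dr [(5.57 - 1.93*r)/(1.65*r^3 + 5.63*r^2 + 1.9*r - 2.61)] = (6.369*r^3 - 16.7056*r^2 - 62.7182*r - 5.5457)/(2.7225*r^6 + 18.579*r^5 + 37.9669*r^4 + 12.781*r^3 - 25.7786*r^2 - 9.918*r + 6.8121)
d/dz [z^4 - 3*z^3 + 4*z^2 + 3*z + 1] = 4*z^3 - 9*z^2 + 8*z + 3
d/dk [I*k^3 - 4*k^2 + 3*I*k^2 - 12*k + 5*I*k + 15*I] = 3*I*k^2 + k*(-8 + 6*I) - 12 + 5*I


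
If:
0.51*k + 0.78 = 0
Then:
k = -1.53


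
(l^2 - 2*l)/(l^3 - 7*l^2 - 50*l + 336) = l*(l - 2)/(l^3 - 7*l^2 - 50*l + 336)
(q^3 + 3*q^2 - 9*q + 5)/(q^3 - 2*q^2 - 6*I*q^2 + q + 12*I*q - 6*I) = (q + 5)/(q - 6*I)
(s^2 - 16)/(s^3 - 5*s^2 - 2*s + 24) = (s + 4)/(s^2 - s - 6)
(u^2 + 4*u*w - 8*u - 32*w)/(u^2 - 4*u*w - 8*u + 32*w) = (u + 4*w)/(u - 4*w)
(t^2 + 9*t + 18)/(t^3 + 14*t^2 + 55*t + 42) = (t + 3)/(t^2 + 8*t + 7)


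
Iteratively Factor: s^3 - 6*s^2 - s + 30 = (s + 2)*(s^2 - 8*s + 15) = (s - 5)*(s + 2)*(s - 3)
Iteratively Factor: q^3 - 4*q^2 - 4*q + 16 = (q - 2)*(q^2 - 2*q - 8) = (q - 4)*(q - 2)*(q + 2)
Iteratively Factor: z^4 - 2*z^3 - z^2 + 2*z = (z - 2)*(z^3 - z) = z*(z - 2)*(z^2 - 1) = z*(z - 2)*(z + 1)*(z - 1)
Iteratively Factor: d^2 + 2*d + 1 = (d + 1)*(d + 1)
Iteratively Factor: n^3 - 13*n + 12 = (n + 4)*(n^2 - 4*n + 3) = (n - 3)*(n + 4)*(n - 1)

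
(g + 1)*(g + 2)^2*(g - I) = g^4 + 5*g^3 - I*g^3 + 8*g^2 - 5*I*g^2 + 4*g - 8*I*g - 4*I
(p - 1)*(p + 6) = p^2 + 5*p - 6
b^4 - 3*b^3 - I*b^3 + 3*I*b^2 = b^2*(b - 3)*(b - I)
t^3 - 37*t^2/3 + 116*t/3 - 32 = (t - 8)*(t - 3)*(t - 4/3)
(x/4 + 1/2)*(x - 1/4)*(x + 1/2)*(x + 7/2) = x^4/4 + 23*x^3/16 + 33*x^2/16 + 17*x/64 - 7/32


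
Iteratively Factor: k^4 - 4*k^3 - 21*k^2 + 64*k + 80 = (k + 4)*(k^3 - 8*k^2 + 11*k + 20) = (k + 1)*(k + 4)*(k^2 - 9*k + 20) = (k - 4)*(k + 1)*(k + 4)*(k - 5)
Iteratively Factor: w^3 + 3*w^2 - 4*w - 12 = (w + 2)*(w^2 + w - 6) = (w + 2)*(w + 3)*(w - 2)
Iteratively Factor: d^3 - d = (d - 1)*(d^2 + d) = (d - 1)*(d + 1)*(d)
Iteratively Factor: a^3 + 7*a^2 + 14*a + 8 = (a + 2)*(a^2 + 5*a + 4) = (a + 1)*(a + 2)*(a + 4)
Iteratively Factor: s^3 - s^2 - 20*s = (s + 4)*(s^2 - 5*s) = (s - 5)*(s + 4)*(s)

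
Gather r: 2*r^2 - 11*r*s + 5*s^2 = 2*r^2 - 11*r*s + 5*s^2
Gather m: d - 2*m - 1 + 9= d - 2*m + 8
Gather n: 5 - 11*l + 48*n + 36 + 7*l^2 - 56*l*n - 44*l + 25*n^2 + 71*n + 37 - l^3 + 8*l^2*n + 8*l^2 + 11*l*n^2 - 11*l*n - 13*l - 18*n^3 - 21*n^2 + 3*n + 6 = -l^3 + 15*l^2 - 68*l - 18*n^3 + n^2*(11*l + 4) + n*(8*l^2 - 67*l + 122) + 84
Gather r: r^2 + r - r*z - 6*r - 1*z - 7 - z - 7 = r^2 + r*(-z - 5) - 2*z - 14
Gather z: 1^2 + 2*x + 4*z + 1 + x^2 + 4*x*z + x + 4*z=x^2 + 3*x + z*(4*x + 8) + 2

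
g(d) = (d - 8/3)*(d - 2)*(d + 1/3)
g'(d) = (d - 8/3)*(d - 2) + (d - 8/3)*(d + 1/3) + (d - 2)*(d + 1/3) = 3*d^2 - 26*d/3 + 34/9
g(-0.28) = 0.36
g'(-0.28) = 6.44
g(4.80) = 30.66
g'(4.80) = 31.30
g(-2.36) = -44.42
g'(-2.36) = 40.94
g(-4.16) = -160.92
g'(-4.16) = 91.75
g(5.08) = 40.24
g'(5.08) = 37.17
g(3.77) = 8.01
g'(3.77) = 13.74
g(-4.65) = -210.03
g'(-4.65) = 108.95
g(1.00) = 2.22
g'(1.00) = -1.89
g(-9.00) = -1112.22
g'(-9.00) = 324.78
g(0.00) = 1.78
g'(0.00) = 3.78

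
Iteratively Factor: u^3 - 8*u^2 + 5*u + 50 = (u + 2)*(u^2 - 10*u + 25) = (u - 5)*(u + 2)*(u - 5)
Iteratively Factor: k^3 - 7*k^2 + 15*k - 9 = (k - 3)*(k^2 - 4*k + 3) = (k - 3)*(k - 1)*(k - 3)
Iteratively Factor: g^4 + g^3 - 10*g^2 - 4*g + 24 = (g - 2)*(g^3 + 3*g^2 - 4*g - 12) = (g - 2)*(g + 2)*(g^2 + g - 6) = (g - 2)^2*(g + 2)*(g + 3)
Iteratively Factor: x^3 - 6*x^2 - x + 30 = (x - 3)*(x^2 - 3*x - 10) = (x - 3)*(x + 2)*(x - 5)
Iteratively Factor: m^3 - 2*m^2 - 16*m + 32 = (m + 4)*(m^2 - 6*m + 8) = (m - 4)*(m + 4)*(m - 2)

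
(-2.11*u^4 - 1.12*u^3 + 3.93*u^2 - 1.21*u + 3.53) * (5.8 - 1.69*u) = 3.5659*u^5 - 10.3452*u^4 - 13.1377*u^3 + 24.8389*u^2 - 12.9837*u + 20.474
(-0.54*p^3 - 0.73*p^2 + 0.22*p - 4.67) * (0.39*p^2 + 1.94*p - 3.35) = -0.2106*p^5 - 1.3323*p^4 + 0.4786*p^3 + 1.051*p^2 - 9.7968*p + 15.6445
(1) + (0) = 1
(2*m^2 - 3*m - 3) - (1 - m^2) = 3*m^2 - 3*m - 4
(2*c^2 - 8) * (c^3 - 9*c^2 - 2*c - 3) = 2*c^5 - 18*c^4 - 12*c^3 + 66*c^2 + 16*c + 24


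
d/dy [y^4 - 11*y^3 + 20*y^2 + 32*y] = 4*y^3 - 33*y^2 + 40*y + 32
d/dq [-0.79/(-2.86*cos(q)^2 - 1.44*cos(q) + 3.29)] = (4.5188*cos(q) + 1.1376)*sin(q)/(2.86*cos(q)^2 + 1.44*cos(q) - 3.29)^2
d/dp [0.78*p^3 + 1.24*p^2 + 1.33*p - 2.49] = 2.34*p^2 + 2.48*p + 1.33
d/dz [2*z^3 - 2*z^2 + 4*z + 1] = 6*z^2 - 4*z + 4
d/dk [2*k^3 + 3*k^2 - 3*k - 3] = 6*k^2 + 6*k - 3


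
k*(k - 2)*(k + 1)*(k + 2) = k^4 + k^3 - 4*k^2 - 4*k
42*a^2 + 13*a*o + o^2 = (6*a + o)*(7*a + o)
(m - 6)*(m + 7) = m^2 + m - 42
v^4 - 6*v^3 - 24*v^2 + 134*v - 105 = (v - 7)*(v - 3)*(v - 1)*(v + 5)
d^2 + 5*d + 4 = (d + 1)*(d + 4)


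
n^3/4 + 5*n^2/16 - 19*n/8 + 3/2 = (n/4 + 1)*(n - 2)*(n - 3/4)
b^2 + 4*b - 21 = (b - 3)*(b + 7)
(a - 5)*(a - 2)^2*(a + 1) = a^4 - 8*a^3 + 15*a^2 + 4*a - 20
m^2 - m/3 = m*(m - 1/3)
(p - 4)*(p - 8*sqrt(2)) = p^2 - 8*sqrt(2)*p - 4*p + 32*sqrt(2)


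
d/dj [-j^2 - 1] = -2*j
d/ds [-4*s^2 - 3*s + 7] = -8*s - 3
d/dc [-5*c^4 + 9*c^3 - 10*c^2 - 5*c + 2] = -20*c^3 + 27*c^2 - 20*c - 5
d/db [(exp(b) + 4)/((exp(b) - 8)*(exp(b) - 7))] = (-exp(2*b) - 8*exp(b) + 116)*exp(b)/(exp(4*b) - 30*exp(3*b) + 337*exp(2*b) - 1680*exp(b) + 3136)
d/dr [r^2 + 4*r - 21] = 2*r + 4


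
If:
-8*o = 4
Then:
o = -1/2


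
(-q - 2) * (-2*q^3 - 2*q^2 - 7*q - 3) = 2*q^4 + 6*q^3 + 11*q^2 + 17*q + 6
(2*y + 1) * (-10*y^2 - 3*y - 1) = -20*y^3 - 16*y^2 - 5*y - 1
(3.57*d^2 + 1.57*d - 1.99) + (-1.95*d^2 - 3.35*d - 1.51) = 1.62*d^2 - 1.78*d - 3.5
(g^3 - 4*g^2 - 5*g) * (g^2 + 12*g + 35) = g^5 + 8*g^4 - 18*g^3 - 200*g^2 - 175*g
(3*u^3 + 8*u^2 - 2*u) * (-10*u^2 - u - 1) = -30*u^5 - 83*u^4 + 9*u^3 - 6*u^2 + 2*u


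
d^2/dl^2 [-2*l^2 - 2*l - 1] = -4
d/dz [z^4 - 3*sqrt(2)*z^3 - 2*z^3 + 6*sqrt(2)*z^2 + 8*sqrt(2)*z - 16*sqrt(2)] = 4*z^3 - 9*sqrt(2)*z^2 - 6*z^2 + 12*sqrt(2)*z + 8*sqrt(2)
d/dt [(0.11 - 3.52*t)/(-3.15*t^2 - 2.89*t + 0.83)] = (-11.088*t^2 + 0.693*t - 2.6037)/(9.9225*t^4 + 18.207*t^3 + 3.1231*t^2 - 4.7974*t + 0.6889)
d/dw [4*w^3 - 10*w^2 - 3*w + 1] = 12*w^2 - 20*w - 3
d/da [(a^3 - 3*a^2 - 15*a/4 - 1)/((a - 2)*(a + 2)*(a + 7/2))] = (52*a^4 - 4*a^3 - 111*a^2 + 728*a + 388)/(2*(4*a^6 + 28*a^5 + 17*a^4 - 224*a^3 - 328*a^2 + 448*a + 784))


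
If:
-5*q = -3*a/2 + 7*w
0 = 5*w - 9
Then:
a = 10*q/3 + 42/5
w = 9/5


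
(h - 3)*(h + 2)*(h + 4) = h^3 + 3*h^2 - 10*h - 24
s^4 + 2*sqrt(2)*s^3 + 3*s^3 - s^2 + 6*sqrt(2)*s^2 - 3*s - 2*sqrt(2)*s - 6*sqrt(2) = (s - 1)*(s + 1)*(s + 3)*(s + 2*sqrt(2))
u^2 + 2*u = u*(u + 2)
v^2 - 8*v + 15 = (v - 5)*(v - 3)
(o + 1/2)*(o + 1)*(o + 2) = o^3 + 7*o^2/2 + 7*o/2 + 1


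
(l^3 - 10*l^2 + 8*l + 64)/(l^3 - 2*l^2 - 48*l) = (l^2 - 2*l - 8)/(l*(l + 6))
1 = 1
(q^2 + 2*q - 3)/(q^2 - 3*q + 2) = (q + 3)/(q - 2)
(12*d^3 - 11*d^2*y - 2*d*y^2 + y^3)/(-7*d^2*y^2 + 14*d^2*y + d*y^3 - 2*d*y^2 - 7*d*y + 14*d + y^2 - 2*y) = (-12*d^3 + 11*d^2*y + 2*d*y^2 - y^3)/(7*d^2*y^2 - 14*d^2*y - d*y^3 + 2*d*y^2 + 7*d*y - 14*d - y^2 + 2*y)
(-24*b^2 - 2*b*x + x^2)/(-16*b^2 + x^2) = (-6*b + x)/(-4*b + x)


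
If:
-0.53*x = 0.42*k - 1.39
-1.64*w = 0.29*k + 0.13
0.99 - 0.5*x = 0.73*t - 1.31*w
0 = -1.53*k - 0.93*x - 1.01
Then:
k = -4.35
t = -1.56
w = 0.69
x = 6.07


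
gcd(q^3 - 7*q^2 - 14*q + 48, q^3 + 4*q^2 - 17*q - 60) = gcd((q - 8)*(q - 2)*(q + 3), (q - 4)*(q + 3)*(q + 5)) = q + 3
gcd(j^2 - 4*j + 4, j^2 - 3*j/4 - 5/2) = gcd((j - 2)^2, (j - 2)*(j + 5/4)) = j - 2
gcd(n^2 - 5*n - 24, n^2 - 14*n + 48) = n - 8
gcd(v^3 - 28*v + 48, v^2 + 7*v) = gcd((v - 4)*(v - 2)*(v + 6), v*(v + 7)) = 1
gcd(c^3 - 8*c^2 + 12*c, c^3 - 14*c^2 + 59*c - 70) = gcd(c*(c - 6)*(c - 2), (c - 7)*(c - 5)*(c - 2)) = c - 2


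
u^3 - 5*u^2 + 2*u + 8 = (u - 4)*(u - 2)*(u + 1)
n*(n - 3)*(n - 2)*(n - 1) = n^4 - 6*n^3 + 11*n^2 - 6*n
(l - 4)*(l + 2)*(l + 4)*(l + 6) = l^4 + 8*l^3 - 4*l^2 - 128*l - 192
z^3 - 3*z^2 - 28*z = z*(z - 7)*(z + 4)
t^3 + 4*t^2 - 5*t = t*(t - 1)*(t + 5)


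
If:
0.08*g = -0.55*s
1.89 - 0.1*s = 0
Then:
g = -129.94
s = 18.90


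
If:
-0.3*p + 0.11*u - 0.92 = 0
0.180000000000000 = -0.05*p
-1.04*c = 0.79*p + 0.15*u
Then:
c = 2.94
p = -3.60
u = -1.45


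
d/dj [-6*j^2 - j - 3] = -12*j - 1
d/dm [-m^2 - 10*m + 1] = -2*m - 10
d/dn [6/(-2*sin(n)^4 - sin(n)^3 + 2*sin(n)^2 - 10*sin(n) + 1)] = 24*(-4*sin(4*n) + 43*cos(n) - 3*cos(3*n))/(2*(1 - cos(2*n))^2 + 43*sin(n) - sin(3*n) + 4*cos(2*n) - 8)^2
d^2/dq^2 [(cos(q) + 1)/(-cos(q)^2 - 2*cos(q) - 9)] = (2*(1 - cos(q)^2)^2 + cos(q)^5 - 50*cos(q)^3 - 52*cos(q)^2 + 105*cos(q) + 44)/(cos(q)^2 + 2*cos(q) + 9)^3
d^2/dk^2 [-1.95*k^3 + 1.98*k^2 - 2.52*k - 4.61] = 3.96 - 11.7*k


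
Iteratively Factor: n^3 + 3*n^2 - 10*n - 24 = (n + 2)*(n^2 + n - 12) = (n + 2)*(n + 4)*(n - 3)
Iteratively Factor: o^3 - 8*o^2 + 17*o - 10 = (o - 5)*(o^2 - 3*o + 2) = (o - 5)*(o - 1)*(o - 2)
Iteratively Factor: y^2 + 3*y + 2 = (y + 2)*(y + 1)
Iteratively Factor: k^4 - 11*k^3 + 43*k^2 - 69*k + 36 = (k - 1)*(k^3 - 10*k^2 + 33*k - 36) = (k - 3)*(k - 1)*(k^2 - 7*k + 12) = (k - 3)^2*(k - 1)*(k - 4)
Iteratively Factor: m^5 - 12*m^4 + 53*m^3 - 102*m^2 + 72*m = (m - 3)*(m^4 - 9*m^3 + 26*m^2 - 24*m) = (m - 3)*(m - 2)*(m^3 - 7*m^2 + 12*m) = (m - 4)*(m - 3)*(m - 2)*(m^2 - 3*m) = (m - 4)*(m - 3)^2*(m - 2)*(m)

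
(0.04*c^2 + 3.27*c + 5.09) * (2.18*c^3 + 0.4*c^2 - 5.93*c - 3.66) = 0.0872*c^5 + 7.1446*c^4 + 12.167*c^3 - 17.5015*c^2 - 42.1519*c - 18.6294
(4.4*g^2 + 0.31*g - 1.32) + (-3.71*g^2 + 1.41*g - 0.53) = 0.69*g^2 + 1.72*g - 1.85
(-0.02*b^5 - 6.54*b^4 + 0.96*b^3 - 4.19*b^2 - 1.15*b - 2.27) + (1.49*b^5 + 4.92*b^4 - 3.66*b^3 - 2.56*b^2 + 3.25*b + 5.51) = 1.47*b^5 - 1.62*b^4 - 2.7*b^3 - 6.75*b^2 + 2.1*b + 3.24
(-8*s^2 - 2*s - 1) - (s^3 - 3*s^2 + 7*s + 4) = -s^3 - 5*s^2 - 9*s - 5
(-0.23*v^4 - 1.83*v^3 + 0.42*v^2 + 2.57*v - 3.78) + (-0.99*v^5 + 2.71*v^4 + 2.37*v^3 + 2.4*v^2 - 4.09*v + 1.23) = -0.99*v^5 + 2.48*v^4 + 0.54*v^3 + 2.82*v^2 - 1.52*v - 2.55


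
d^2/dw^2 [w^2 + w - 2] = 2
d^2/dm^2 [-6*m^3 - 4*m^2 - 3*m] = -36*m - 8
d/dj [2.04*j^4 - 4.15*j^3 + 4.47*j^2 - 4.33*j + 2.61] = 8.16*j^3 - 12.45*j^2 + 8.94*j - 4.33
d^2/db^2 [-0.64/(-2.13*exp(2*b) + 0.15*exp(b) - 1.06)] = ((0.096 - 5.4528*exp(b))*(2.13*exp(2*b) - 0.15*exp(b) + 1.06) + 0.64*(4.26*exp(b) - 0.15)*(8.52*exp(b) - 0.3)*exp(b))*exp(b)/(2.13*exp(2*b) - 0.15*exp(b) + 1.06)^3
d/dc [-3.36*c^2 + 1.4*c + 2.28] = 1.4 - 6.72*c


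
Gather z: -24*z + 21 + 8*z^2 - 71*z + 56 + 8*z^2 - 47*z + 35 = 16*z^2 - 142*z + 112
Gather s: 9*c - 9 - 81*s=9*c - 81*s - 9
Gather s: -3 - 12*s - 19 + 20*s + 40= 8*s + 18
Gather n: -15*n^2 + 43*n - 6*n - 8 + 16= -15*n^2 + 37*n + 8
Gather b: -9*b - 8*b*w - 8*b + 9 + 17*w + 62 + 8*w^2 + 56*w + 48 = b*(-8*w - 17) + 8*w^2 + 73*w + 119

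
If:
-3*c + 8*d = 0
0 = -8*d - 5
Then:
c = -5/3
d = -5/8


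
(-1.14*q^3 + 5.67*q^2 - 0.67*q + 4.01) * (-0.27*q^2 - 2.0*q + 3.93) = 0.3078*q^5 + 0.7491*q^4 - 15.6393*q^3 + 22.5404*q^2 - 10.6531*q + 15.7593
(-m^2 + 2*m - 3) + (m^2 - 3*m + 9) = 6 - m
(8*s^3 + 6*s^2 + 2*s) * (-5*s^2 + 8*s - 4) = -40*s^5 + 34*s^4 + 6*s^3 - 8*s^2 - 8*s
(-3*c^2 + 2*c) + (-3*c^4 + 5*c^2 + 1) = -3*c^4 + 2*c^2 + 2*c + 1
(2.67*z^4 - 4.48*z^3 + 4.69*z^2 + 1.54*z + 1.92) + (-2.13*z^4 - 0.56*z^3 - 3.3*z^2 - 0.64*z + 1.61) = 0.54*z^4 - 5.04*z^3 + 1.39*z^2 + 0.9*z + 3.53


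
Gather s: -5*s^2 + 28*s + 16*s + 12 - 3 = -5*s^2 + 44*s + 9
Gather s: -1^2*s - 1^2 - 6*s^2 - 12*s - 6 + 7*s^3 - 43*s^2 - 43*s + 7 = 7*s^3 - 49*s^2 - 56*s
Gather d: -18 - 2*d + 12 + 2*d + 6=0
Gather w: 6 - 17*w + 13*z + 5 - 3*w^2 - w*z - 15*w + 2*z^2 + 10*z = -3*w^2 + w*(-z - 32) + 2*z^2 + 23*z + 11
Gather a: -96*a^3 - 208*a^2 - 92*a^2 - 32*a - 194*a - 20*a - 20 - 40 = -96*a^3 - 300*a^2 - 246*a - 60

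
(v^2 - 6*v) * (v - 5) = v^3 - 11*v^2 + 30*v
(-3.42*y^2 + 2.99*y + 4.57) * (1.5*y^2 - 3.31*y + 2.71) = -5.13*y^4 + 15.8052*y^3 - 12.3101*y^2 - 7.0238*y + 12.3847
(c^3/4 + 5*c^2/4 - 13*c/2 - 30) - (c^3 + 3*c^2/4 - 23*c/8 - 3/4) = -3*c^3/4 + c^2/2 - 29*c/8 - 117/4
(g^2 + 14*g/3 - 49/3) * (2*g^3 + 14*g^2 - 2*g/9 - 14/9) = 2*g^5 + 70*g^4/3 + 292*g^3/9 - 6244*g^2/27 - 98*g/27 + 686/27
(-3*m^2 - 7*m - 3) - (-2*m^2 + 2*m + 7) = -m^2 - 9*m - 10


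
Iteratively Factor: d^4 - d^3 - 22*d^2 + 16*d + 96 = (d - 4)*(d^3 + 3*d^2 - 10*d - 24) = (d - 4)*(d - 3)*(d^2 + 6*d + 8) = (d - 4)*(d - 3)*(d + 2)*(d + 4)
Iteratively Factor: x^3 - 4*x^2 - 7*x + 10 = (x - 1)*(x^2 - 3*x - 10) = (x - 5)*(x - 1)*(x + 2)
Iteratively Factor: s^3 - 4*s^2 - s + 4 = (s - 1)*(s^2 - 3*s - 4) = (s - 1)*(s + 1)*(s - 4)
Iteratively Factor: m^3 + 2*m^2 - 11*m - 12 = (m + 1)*(m^2 + m - 12) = (m + 1)*(m + 4)*(m - 3)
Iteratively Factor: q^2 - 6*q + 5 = (q - 1)*(q - 5)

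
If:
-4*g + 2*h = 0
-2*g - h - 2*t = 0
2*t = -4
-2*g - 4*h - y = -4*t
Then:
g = 1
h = 2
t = -2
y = -18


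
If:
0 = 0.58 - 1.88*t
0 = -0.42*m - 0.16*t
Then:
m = -0.12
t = 0.31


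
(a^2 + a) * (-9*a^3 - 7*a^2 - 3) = -9*a^5 - 16*a^4 - 7*a^3 - 3*a^2 - 3*a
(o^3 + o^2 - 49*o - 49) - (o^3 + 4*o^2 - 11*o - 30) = -3*o^2 - 38*o - 19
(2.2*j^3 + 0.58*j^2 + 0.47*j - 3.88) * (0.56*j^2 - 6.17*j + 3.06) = 1.232*j^5 - 13.2492*j^4 + 3.4166*j^3 - 3.2979*j^2 + 25.3778*j - 11.8728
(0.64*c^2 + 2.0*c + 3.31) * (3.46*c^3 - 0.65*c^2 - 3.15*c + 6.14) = 2.2144*c^5 + 6.504*c^4 + 8.1366*c^3 - 4.5219*c^2 + 1.8535*c + 20.3234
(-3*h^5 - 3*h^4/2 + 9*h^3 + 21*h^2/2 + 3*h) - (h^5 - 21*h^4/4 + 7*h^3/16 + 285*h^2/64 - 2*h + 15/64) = -4*h^5 + 15*h^4/4 + 137*h^3/16 + 387*h^2/64 + 5*h - 15/64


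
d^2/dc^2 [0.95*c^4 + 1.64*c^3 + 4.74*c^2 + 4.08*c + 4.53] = 11.4*c^2 + 9.84*c + 9.48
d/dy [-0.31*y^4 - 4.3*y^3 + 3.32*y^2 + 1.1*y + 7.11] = -1.24*y^3 - 12.9*y^2 + 6.64*y + 1.1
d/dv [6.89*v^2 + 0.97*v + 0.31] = 13.78*v + 0.97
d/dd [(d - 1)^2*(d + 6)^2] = 2*(d - 1)*(d + 6)*(2*d + 5)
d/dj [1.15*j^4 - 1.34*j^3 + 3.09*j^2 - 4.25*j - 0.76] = 4.6*j^3 - 4.02*j^2 + 6.18*j - 4.25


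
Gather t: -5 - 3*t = -3*t - 5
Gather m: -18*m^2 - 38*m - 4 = -18*m^2 - 38*m - 4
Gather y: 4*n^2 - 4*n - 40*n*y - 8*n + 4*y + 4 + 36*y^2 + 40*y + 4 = 4*n^2 - 12*n + 36*y^2 + y*(44 - 40*n) + 8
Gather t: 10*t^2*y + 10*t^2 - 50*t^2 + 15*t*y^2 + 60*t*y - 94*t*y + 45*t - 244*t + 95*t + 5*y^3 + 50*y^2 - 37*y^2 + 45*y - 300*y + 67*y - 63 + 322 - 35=t^2*(10*y - 40) + t*(15*y^2 - 34*y - 104) + 5*y^3 + 13*y^2 - 188*y + 224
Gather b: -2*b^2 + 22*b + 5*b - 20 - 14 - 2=-2*b^2 + 27*b - 36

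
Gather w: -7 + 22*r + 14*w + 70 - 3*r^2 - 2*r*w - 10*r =-3*r^2 + 12*r + w*(14 - 2*r) + 63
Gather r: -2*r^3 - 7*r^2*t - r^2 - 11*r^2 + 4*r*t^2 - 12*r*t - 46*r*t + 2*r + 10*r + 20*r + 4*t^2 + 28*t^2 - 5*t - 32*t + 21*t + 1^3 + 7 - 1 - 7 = -2*r^3 + r^2*(-7*t - 12) + r*(4*t^2 - 58*t + 32) + 32*t^2 - 16*t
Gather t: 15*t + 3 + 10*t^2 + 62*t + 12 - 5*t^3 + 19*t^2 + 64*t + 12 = -5*t^3 + 29*t^2 + 141*t + 27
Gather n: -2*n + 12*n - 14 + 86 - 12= 10*n + 60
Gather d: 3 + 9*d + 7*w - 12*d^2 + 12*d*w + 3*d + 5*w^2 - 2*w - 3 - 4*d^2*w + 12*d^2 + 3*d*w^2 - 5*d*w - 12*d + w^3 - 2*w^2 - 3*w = -4*d^2*w + d*(3*w^2 + 7*w) + w^3 + 3*w^2 + 2*w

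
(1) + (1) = 2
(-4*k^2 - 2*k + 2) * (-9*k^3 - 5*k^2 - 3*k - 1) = 36*k^5 + 38*k^4 + 4*k^3 - 4*k - 2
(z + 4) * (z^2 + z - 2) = z^3 + 5*z^2 + 2*z - 8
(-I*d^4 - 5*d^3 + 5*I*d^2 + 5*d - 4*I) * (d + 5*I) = -I*d^5 - 20*I*d^3 - 20*d^2 + 21*I*d + 20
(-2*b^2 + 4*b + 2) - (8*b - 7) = -2*b^2 - 4*b + 9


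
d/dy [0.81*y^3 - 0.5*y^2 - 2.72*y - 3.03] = 2.43*y^2 - 1.0*y - 2.72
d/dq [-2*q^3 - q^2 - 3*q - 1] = -6*q^2 - 2*q - 3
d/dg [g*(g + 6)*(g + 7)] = 3*g^2 + 26*g + 42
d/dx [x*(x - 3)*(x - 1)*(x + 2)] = 4*x^3 - 6*x^2 - 10*x + 6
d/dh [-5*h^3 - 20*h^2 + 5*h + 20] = -15*h^2 - 40*h + 5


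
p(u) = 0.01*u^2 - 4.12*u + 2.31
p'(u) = 0.02*u - 4.12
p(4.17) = -14.70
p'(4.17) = -4.04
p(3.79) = -13.16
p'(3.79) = -4.04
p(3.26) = -11.01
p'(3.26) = -4.05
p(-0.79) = 5.57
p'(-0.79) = -4.14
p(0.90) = -1.39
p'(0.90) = -4.10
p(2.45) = -7.72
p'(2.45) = -4.07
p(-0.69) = 5.16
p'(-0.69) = -4.13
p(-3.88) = 18.45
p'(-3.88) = -4.20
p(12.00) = -45.69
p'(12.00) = -3.88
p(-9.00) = 40.20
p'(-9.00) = -4.30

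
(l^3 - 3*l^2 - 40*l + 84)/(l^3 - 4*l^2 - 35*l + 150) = (l^2 - 9*l + 14)/(l^2 - 10*l + 25)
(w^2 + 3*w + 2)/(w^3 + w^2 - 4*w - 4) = 1/(w - 2)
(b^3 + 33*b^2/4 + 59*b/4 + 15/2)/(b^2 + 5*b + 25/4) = (4*b^3 + 33*b^2 + 59*b + 30)/(4*b^2 + 20*b + 25)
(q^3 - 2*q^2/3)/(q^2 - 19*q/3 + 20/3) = q^2*(3*q - 2)/(3*q^2 - 19*q + 20)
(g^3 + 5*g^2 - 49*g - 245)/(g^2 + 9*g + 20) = (g^2 - 49)/(g + 4)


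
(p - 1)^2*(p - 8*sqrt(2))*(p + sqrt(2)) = p^4 - 7*sqrt(2)*p^3 - 2*p^3 - 15*p^2 + 14*sqrt(2)*p^2 - 7*sqrt(2)*p + 32*p - 16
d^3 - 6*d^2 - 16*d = d*(d - 8)*(d + 2)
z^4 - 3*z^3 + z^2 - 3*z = z*(z - 3)*(z - I)*(z + I)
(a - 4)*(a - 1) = a^2 - 5*a + 4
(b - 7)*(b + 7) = b^2 - 49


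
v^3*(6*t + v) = 6*t*v^3 + v^4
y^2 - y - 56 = (y - 8)*(y + 7)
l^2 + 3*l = l*(l + 3)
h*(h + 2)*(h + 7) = h^3 + 9*h^2 + 14*h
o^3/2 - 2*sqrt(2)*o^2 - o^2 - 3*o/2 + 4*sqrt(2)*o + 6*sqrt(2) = (o/2 + 1/2)*(o - 3)*(o - 4*sqrt(2))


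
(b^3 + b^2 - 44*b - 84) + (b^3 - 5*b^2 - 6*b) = 2*b^3 - 4*b^2 - 50*b - 84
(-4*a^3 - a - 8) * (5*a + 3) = -20*a^4 - 12*a^3 - 5*a^2 - 43*a - 24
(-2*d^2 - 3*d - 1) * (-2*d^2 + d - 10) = 4*d^4 + 4*d^3 + 19*d^2 + 29*d + 10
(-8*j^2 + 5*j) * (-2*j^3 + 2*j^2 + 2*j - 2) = 16*j^5 - 26*j^4 - 6*j^3 + 26*j^2 - 10*j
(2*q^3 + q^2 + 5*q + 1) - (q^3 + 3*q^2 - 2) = q^3 - 2*q^2 + 5*q + 3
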